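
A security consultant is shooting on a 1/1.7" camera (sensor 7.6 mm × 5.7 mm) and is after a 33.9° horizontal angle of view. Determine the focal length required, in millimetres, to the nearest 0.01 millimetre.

12.47 mm

From α = 2·arctan(w/2f) we get f = w / (2·tan(α/2)).
With w = 7.6 mm and α/2 = 16.95°, tan(α/2) ≈ 0.30478, so f ≈ 7.6 / 0.60955 ≈ 12.4681 mm.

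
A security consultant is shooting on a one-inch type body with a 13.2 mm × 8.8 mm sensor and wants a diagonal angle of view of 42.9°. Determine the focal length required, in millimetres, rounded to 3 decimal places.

20.189 mm

Sensor diagonal = √(13.2² + 8.8²) = √251.6800 ≈ 15.8644 mm.
From α = 2·arctan(d/2f) we get f = d / (2·tan(α/2)).
With d = 15.8644 mm and α/2 = 21.45°, tan(α/2) ≈ 0.39290, so f ≈ 15.8644 / 0.78581 ≈ 20.1887 mm.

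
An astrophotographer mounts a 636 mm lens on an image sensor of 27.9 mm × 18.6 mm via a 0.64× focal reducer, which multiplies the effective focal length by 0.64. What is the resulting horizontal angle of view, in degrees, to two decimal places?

3.93°

Effective focal length f = 636 × 0.64 = 407.04 mm.
α = 2·arctan(27.9 / (2 × 407.04)) = 2·arctan(0.03427) ≈ 3.9257°.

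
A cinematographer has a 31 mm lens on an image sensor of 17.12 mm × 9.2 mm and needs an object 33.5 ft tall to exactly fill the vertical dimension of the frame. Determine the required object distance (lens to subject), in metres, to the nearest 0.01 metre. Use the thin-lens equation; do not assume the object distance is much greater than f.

W: 33.5 ft × 304.8 mm/ft = 10210.80 mm.
Magnification m = h/W = dᵢ/dₒ; combined with 1/f = 1/dₒ + 1/dᵢ this gives dₒ = f·(1 + W/h).
dₒ = 31 mm × (1 + 10210.8/9.2) = 31 × 1110.8695 ≈ 34436.955 mm = 34.437 m.

34.44 m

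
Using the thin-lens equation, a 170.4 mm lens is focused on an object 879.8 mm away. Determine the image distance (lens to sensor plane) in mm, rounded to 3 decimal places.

211.331 mm

1/dᵢ = 1/f − 1/dₒ = 1/170.4 − 1/879.8 = 0.0047319 mm⁻¹.
dᵢ = 1/0.0047319 ≈ 211.3306 mm.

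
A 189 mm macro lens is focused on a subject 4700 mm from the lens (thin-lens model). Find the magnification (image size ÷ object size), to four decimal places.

0.0419×

Thin lens: 1/f = 1/dₒ + 1/dᵢ → 1/dᵢ = 1/189 − 1/4700 = 0.0050782 mm⁻¹, so dᵢ ≈ 196.9186 mm.
Magnification m = dᵢ/dₒ = 196.9186/4700 ≈ 0.04190.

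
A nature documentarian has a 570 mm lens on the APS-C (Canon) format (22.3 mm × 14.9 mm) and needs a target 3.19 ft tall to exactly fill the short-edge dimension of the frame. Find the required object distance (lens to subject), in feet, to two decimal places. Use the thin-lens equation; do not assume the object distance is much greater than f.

W: 3.19 ft × 304.8 mm/ft = 972.31 mm.
Magnification m = h/W = dᵢ/dₒ; combined with 1/f = 1/dₒ + 1/dᵢ this gives dₒ = f·(1 + W/h).
dₒ = 570 mm × (1 + 972.312/14.9) = 570 × 66.2558 ≈ 37765.827 mm = 37765.827/304.8 ft = 123.904 ft.

123.90 ft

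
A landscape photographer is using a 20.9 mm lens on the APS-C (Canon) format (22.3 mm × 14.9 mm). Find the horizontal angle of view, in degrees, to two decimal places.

Angle of view α = 2·arctan(w/2f) with w = 22.3 mm and f = 20.9 mm.
w/2f = 0.53349; arctan(0.53349) ≈ 28.0796°, so α ≈ 56.1592°.

56.16°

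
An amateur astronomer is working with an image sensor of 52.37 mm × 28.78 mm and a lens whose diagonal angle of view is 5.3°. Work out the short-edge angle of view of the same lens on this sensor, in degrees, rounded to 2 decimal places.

Sensor diagonal = √(52.37² + 28.78²) = √3570.9053 ≈ 59.7571 mm.
From the diagonal AOV: f = 59.7571 / (2·tan(2.65°)) = 59.7571 / 0.09257 ≈ 645.5444 mm.
Short-edge AOV = 2·arctan(28.78 / (2 × 645.5444)) = 2·arctan(0.02229) ≈ 2.5540°.

2.55°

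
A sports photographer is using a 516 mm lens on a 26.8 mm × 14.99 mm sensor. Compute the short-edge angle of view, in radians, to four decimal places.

Angle of view α = 2·arctan(h/2f) with h = 14.99 mm and f = 516 mm.
h/2f = 0.01453; arctan(0.01453) ≈ 0.0145 rad, so α ≈ 0.0290 rad.

0.0290 rad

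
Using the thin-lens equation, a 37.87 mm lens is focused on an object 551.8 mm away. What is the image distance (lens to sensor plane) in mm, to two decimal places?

40.66 mm

1/dᵢ = 1/f − 1/dₒ = 1/37.87 − 1/551.8 = 0.0245939 mm⁻¹.
dᵢ = 1/0.0245939 ≈ 40.6605 mm.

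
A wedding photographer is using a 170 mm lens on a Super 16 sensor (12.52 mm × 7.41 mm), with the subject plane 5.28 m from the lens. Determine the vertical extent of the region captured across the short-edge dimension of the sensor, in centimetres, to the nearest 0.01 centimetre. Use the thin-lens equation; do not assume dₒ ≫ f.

dₒ: 5.28 m = 5280 mm.
Similar triangles through the lens centre give W/dₒ = h/dᵢ; with 1/f = 1/dₒ + 1/dᵢ this gives W = h·(dₒ − f)/f.
W = 7.41 mm × (5280 − 170) / 170 = 7.41 × 30.0588 ≈ 222.736 mm = 22.2736 cm.

22.27 cm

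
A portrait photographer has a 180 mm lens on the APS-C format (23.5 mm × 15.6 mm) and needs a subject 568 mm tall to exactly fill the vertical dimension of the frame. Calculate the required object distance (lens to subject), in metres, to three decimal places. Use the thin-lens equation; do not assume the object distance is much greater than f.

Magnification m = h/W = dᵢ/dₒ; combined with 1/f = 1/dₒ + 1/dᵢ this gives dₒ = f·(1 + W/h).
dₒ = 180 mm × (1 + 568/15.6) = 180 × 37.4103 ≈ 6733.846 mm = 6.73385 m.

6.734 m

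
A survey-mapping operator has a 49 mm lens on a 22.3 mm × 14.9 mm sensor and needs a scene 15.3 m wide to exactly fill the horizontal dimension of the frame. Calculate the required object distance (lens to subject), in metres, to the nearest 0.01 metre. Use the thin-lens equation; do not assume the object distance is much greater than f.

W: 15.3 m = 15300 mm.
Magnification m = w/W = dᵢ/dₒ; combined with 1/f = 1/dₒ + 1/dᵢ this gives dₒ = f·(1 + W/w).
dₒ = 49 mm × (1 + 15300/22.3) = 49 × 687.0987 ≈ 33667.834 mm = 33.6678 m.

33.67 m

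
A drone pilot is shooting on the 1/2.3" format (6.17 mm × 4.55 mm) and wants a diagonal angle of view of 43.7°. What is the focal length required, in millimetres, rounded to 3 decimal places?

Sensor diagonal = √(6.17² + 4.55²) = √58.7714 ≈ 7.6663 mm.
From α = 2·arctan(d/2f) we get f = d / (2·tan(α/2)).
With d = 7.6663 mm and α/2 = 21.85°, tan(α/2) ≈ 0.40098, so f ≈ 7.6663 / 0.80197 ≈ 9.5593 mm.

9.559 mm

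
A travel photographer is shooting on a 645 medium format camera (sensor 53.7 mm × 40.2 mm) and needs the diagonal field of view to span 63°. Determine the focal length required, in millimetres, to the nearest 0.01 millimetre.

54.73 mm

Sensor diagonal = √(53.7² + 40.2²) = √4499.7300 ≈ 67.0800 mm.
From α = 2·arctan(d/2f) we get f = d / (2·tan(α/2)).
With d = 67.0800 mm and α/2 = 31.5°, tan(α/2) ≈ 0.61280, so f ≈ 67.0800 / 1.22560 ≈ 54.7323 mm.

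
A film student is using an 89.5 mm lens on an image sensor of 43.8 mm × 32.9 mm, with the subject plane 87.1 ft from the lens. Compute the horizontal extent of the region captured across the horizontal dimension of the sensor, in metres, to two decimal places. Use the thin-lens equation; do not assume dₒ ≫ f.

12.95 m

dₒ: 87.1 ft × 304.8 mm/ft = 26548.08 mm.
Similar triangles through the lens centre give W/dₒ = w/dᵢ; with 1/f = 1/dₒ + 1/dᵢ this gives W = w·(dₒ − f)/f.
W = 43.8 mm × (26548.1 − 89.5) / 89.5 = 43.8 × 295.6266 ≈ 12948.444 mm = 12.9484 m.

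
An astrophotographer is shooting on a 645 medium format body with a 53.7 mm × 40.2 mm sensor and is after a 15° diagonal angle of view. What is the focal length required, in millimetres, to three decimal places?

254.762 mm

Sensor diagonal = √(53.7² + 40.2²) = √4499.7300 ≈ 67.0800 mm.
From α = 2·arctan(d/2f) we get f = d / (2·tan(α/2)).
With d = 67.0800 mm and α/2 = 7.5°, tan(α/2) ≈ 0.13165, so f ≈ 67.0800 / 0.26330 ≈ 254.7617 mm.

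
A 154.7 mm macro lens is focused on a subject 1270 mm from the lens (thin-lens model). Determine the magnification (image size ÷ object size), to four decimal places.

0.1387×

Thin lens: 1/f = 1/dₒ + 1/dᵢ → 1/dᵢ = 1/154.7 − 1/1270 = 0.0056767 mm⁻¹, so dᵢ ≈ 176.1580 mm.
Magnification m = dᵢ/dₒ = 176.1580/1270 ≈ 0.13871.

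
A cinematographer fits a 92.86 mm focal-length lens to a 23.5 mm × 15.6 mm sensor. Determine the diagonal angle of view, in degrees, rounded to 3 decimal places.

17.272°

Sensor diagonal = √(23.5² + 15.6²) = √795.6100 ≈ 28.2066 mm.
Angle of view α = 2·arctan(d/2f) with d = 28.2066 mm and f = 92.86 mm.
d/2f = 0.15188; arctan(0.15188) ≈ 8.6359°, so α ≈ 17.2718°.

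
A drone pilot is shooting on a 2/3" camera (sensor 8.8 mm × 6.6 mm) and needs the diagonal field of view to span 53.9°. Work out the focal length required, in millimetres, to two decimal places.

Sensor diagonal = √(8.8² + 6.6²) = √121.0000 ≈ 11.0000 mm.
From α = 2·arctan(d/2f) we get f = d / (2·tan(α/2)).
With d = 11.0000 mm and α/2 = 26.95°, tan(α/2) ≈ 0.50843, so f ≈ 11.0000 / 1.01685 ≈ 10.8177 mm.

10.82 mm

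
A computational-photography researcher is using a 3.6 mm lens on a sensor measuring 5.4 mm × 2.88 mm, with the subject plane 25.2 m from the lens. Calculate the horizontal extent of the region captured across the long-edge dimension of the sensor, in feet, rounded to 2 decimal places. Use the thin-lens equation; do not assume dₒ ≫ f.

124.00 ft

dₒ: 25.2 m = 25200 mm.
Similar triangles through the lens centre give W/dₒ = w/dᵢ; with 1/f = 1/dₒ + 1/dᵢ this gives W = w·(dₒ − f)/f.
W = 5.4 mm × (25200 − 3.6) / 3.6 = 5.4 × 6999.0000 ≈ 37794.600 mm = 37794.600/304.8 ft = 123.998 ft.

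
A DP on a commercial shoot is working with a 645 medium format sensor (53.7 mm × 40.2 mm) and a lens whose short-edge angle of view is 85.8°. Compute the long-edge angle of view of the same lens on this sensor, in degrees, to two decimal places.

From the short-edge AOV: f = 40.2 / (2·tan(42.9°)) = 40.2 / 1.85851 ≈ 21.6302 mm.
Long-edge AOV = 2·arctan(53.7 / (2 × 21.6302)) = 2·arctan(1.24132) ≈ 102.2906°.

102.29°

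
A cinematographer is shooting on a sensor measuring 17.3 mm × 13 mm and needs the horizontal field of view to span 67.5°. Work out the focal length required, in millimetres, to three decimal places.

From α = 2·arctan(w/2f) we get f = w / (2·tan(α/2)).
With w = 17.3 mm and α/2 = 33.75°, tan(α/2) ≈ 0.66818, so f ≈ 17.3 / 1.33636 ≈ 12.9456 mm.

12.946 mm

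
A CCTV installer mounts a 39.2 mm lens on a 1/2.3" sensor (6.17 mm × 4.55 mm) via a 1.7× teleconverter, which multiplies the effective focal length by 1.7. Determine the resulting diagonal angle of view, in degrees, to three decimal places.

6.584°

Effective focal length f = 39.2 × 1.7 = 66.64 mm.
Sensor diagonal = √(6.17² + 4.55²) = √58.7714 ≈ 7.6663 mm.
α = 2·arctan(7.666 / (2 × 66.64)) = 2·arctan(0.05752) ≈ 6.5840°.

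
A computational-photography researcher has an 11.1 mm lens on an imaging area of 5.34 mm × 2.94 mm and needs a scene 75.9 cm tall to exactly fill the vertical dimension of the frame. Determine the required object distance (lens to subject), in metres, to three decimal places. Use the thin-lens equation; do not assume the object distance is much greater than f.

2.877 m

W: 75.9 cm = 759 mm.
Magnification m = h/W = dᵢ/dₒ; combined with 1/f = 1/dₒ + 1/dᵢ this gives dₒ = f·(1 + W/h).
dₒ = 11.1 mm × (1 + 759/2.94) = 11.1 × 259.1633 ≈ 2876.712 mm = 2.87671 m.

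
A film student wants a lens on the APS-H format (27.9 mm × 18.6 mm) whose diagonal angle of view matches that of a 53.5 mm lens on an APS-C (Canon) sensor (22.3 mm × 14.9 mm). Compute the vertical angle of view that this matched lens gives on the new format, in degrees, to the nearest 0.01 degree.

Sensor diagonal = √(22.3² + 14.9²) = √719.3000 ≈ 26.8198 mm.
Sensor diagonal = √(27.9² + 18.6²) = √1124.3700 ≈ 33.5316 mm.
Equal diagonal AOV ⇒ f₂ = f₁ · 33.5316/26.8198 = 53.5 × 1.25026 ≈ 66.8888 mm.
Vertical AOV on the new format = 2·arctan(18.6 / (2 × 66.8888)) = 2·arctan(0.13904) ≈ 15.8309°.

15.83°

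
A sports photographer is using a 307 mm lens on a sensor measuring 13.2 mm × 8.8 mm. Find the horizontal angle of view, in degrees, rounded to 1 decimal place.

2.5°

Angle of view α = 2·arctan(w/2f) with w = 13.2 mm and f = 307 mm.
w/2f = 0.02150; arctan(0.02150) ≈ 1.2316°, so α ≈ 2.4632°.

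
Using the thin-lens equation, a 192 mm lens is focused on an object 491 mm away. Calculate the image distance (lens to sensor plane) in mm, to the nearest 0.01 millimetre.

315.29 mm

1/dᵢ = 1/f − 1/dₒ = 1/192 − 1/491 = 0.0031717 mm⁻¹.
dᵢ = 1/0.0031717 ≈ 315.2910 mm.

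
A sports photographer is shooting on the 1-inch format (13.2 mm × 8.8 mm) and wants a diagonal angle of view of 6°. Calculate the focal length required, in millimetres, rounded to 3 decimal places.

Sensor diagonal = √(13.2² + 8.8²) = √251.6800 ≈ 15.8644 mm.
From α = 2·arctan(d/2f) we get f = d / (2·tan(α/2)).
With d = 15.8644 mm and α/2 = 3°, tan(α/2) ≈ 0.05241, so f ≈ 15.8644 / 0.10482 ≈ 151.3556 mm.

151.356 mm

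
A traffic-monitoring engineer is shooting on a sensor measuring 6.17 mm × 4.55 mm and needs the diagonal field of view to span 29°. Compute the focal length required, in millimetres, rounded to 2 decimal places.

Sensor diagonal = √(6.17² + 4.55²) = √58.7714 ≈ 7.6663 mm.
From α = 2·arctan(d/2f) we get f = d / (2·tan(α/2)).
With d = 7.6663 mm and α/2 = 14.5°, tan(α/2) ≈ 0.25862, so f ≈ 7.6663 / 0.51724 ≈ 14.8216 mm.

14.82 mm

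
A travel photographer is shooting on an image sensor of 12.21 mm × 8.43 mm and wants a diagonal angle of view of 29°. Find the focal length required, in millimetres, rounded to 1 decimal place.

28.7 mm

Sensor diagonal = √(12.21² + 8.43²) = √220.1490 ≈ 14.8374 mm.
From α = 2·arctan(d/2f) we get f = d / (2·tan(α/2)).
With d = 14.8374 mm and α/2 = 14.5°, tan(α/2) ≈ 0.25862, so f ≈ 14.8374 / 0.51724 ≈ 28.6860 mm.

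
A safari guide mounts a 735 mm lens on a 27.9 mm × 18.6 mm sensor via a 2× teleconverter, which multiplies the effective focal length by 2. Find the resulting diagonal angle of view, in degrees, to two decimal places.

Effective focal length f = 735 × 2 = 1470 mm.
Sensor diagonal = √(27.9² + 18.6²) = √1124.3700 ≈ 33.5316 mm.
α = 2·arctan(33.532 / (2 × 1470)) = 2·arctan(0.01141) ≈ 1.3069°.

1.31°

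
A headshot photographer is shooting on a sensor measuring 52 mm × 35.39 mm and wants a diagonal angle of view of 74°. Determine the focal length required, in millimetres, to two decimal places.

Sensor diagonal = √(52² + 35.39²) = √3956.4521 ≈ 62.9003 mm.
From α = 2·arctan(d/2f) we get f = d / (2·tan(α/2)).
With d = 62.9003 mm and α/2 = 37°, tan(α/2) ≈ 0.75355, so f ≈ 62.9003 / 1.50711 ≈ 41.7358 mm.

41.74 mm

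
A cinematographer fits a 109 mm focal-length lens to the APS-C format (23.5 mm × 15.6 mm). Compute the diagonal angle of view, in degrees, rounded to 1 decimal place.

Sensor diagonal = √(23.5² + 15.6²) = √795.6100 ≈ 28.2066 mm.
Angle of view α = 2·arctan(d/2f) with d = 28.2066 mm and f = 109 mm.
d/2f = 0.12939; arctan(0.12939) ≈ 7.3724°, so α ≈ 14.7448°.

14.7°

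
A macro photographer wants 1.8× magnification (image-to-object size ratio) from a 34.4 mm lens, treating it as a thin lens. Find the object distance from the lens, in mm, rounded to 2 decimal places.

With m = dᵢ/dₒ and 1/f = 1/dₒ + 1/dᵢ, substituting dᵢ = m·dₒ gives 1/f = (1 + 1/m)/dₒ, hence dₒ = f·(1 + 1/m).
dₒ = 34.4 × (1 + 1/1.8) = 34.4 × 1.55556 ≈ 53.511 mm.

53.51 mm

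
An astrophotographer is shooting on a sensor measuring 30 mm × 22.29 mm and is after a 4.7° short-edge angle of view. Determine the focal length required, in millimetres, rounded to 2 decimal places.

From α = 2·arctan(h/2f) we get f = h / (2·tan(α/2)).
With h = 22.29 mm and α/2 = 2.35°, tan(α/2) ≈ 0.04104, so f ≈ 22.29 / 0.08208 ≈ 271.5759 mm.

271.58 mm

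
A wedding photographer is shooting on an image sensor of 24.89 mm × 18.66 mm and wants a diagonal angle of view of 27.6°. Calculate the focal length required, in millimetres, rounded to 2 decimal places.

Sensor diagonal = √(24.89² + 18.66²) = √967.7077 ≈ 31.1080 mm.
From α = 2·arctan(d/2f) we get f = d / (2·tan(α/2)).
With d = 31.1080 mm and α/2 = 13.8°, tan(α/2) ≈ 0.24562, so f ≈ 31.1080 / 0.49125 ≈ 63.3245 mm.

63.32 mm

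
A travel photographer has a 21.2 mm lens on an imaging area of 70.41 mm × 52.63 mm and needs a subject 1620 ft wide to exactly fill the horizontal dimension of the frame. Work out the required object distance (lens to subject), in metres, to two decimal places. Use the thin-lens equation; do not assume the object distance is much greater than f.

W: 1620 ft × 304.8 mm/ft = 493775.98 mm.
Magnification m = w/W = dᵢ/dₒ; combined with 1/f = 1/dₒ + 1/dᵢ this gives dₒ = f·(1 + W/w).
dₒ = 21.2 mm × (1 + 493776/70.41) = 21.2 × 7013.8673 ≈ 148693.986 mm = 148.694 m.

148.69 m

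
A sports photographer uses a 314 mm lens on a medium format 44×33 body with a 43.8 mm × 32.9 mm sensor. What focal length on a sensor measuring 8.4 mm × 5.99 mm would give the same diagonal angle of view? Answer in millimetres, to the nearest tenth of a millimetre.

Sensor diagonal = √(43.8² + 32.9²) = √3000.8500 ≈ 54.7800 mm.
Sensor diagonal = √(8.4² + 5.99²) = √106.4401 ≈ 10.3170 mm.
Equal angle of view means equal diagonal/f ratio, so f₂ = f₁ · (diagonal₂/diagonal₁) = 314 × 10.3170/54.7800.
f₂ = 314 × 0.18833 ≈ 59.137 mm.

59.1 mm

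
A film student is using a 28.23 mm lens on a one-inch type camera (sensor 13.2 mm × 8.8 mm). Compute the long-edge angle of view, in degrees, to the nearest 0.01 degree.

26.32°

Angle of view α = 2·arctan(w/2f) with w = 13.2 mm and f = 28.23 mm.
w/2f = 0.23379; arctan(0.23379) ≈ 13.1590°, so α ≈ 26.3181°.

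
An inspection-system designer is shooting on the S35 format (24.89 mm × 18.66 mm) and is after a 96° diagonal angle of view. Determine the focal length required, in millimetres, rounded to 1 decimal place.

Sensor diagonal = √(24.89² + 18.66²) = √967.7077 ≈ 31.1080 mm.
From α = 2·arctan(d/2f) we get f = d / (2·tan(α/2)).
With d = 31.1080 mm and α/2 = 48°, tan(α/2) ≈ 1.11061, so f ≈ 31.1080 / 2.22123 ≈ 14.0049 mm.

14.0 mm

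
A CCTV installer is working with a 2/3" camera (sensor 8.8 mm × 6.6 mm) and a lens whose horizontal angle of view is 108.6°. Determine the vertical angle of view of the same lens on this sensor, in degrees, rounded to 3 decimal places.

92.452°

From the horizontal AOV: f = 8.8 / (2·tan(54.3°)) = 8.8 / 2.78329 ≈ 3.1617 mm.
Vertical AOV = 2·arctan(6.6 / (2 × 3.1617)) = 2·arctan(1.04374) ≈ 92.4519°.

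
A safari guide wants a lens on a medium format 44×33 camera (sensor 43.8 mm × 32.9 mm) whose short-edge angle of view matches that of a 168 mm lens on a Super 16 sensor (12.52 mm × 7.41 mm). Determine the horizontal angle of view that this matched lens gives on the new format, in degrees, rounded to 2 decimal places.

3.36°

Equal short-edge AOV ⇒ f₂ = f₁ · 32.9/7.41 = 168 × 4.43995 ≈ 745.9109 mm.
Horizontal AOV on the new format = 2·arctan(43.8 / (2 × 745.9109)) = 2·arctan(0.02936) ≈ 3.3635°.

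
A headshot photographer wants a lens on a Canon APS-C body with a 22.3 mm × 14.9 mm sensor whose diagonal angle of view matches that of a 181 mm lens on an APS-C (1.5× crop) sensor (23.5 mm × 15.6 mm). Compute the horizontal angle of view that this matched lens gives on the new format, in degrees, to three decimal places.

Sensor diagonal = √(23.5² + 15.6²) = √795.6100 ≈ 28.2066 mm.
Sensor diagonal = √(22.3² + 14.9²) = √719.3000 ≈ 26.8198 mm.
Equal diagonal AOV ⇒ f₂ = f₁ · 26.8198/28.2066 = 181 × 0.95083 ≈ 172.1010 mm.
Horizontal AOV on the new format = 2·arctan(22.3 / (2 × 172.1010)) = 2·arctan(0.06479) ≈ 7.4137°.

7.414°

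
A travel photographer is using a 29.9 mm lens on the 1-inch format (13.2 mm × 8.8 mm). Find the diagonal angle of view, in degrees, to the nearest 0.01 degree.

Sensor diagonal = √(13.2² + 8.8²) = √251.6800 ≈ 15.8644 mm.
Angle of view α = 2·arctan(d/2f) with d = 15.8644 mm and f = 29.9 mm.
d/2f = 0.26529; arctan(0.26529) ≈ 14.8578°, so α ≈ 29.7157°.

29.72°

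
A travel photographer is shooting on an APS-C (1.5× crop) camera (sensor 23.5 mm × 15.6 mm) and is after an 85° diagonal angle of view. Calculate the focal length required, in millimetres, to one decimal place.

Sensor diagonal = √(23.5² + 15.6²) = √795.6100 ≈ 28.2066 mm.
From α = 2·arctan(d/2f) we get f = d / (2·tan(α/2)).
With d = 28.2066 mm and α/2 = 42.5°, tan(α/2) ≈ 0.91633, so f ≈ 28.2066 / 1.83266 ≈ 15.3910 mm.

15.4 mm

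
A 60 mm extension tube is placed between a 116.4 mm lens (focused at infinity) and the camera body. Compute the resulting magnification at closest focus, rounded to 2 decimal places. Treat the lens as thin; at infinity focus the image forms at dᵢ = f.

0.52×

The tube moves the image plane from f to f + e, so dᵢ = 116.4 + 60 = 176.4 mm. Focus is achieved when 1/f = 1/dₒ + 1/dᵢ, giving dₒ = 1/(1/f − 1/(f+e)).
Magnification m = dᵢ/dₒ = (f+e)·(1/f − 1/(f+e)) = e/f = 60/116.4 ≈ 0.5155.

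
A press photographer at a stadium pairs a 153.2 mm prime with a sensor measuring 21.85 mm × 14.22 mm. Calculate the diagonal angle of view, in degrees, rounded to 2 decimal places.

9.73°

Sensor diagonal = √(21.85² + 14.22²) = √679.6309 ≈ 26.0697 mm.
Angle of view α = 2·arctan(d/2f) with d = 26.0697 mm and f = 153.2 mm.
d/2f = 0.08508; arctan(0.08508) ≈ 4.8632°, so α ≈ 9.7265°.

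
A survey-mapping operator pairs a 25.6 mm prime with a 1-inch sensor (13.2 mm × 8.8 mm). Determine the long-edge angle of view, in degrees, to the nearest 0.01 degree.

28.91°

Angle of view α = 2·arctan(w/2f) with w = 13.2 mm and f = 25.6 mm.
w/2f = 0.25781; arctan(0.25781) ≈ 14.4568°, so α ≈ 28.9135°.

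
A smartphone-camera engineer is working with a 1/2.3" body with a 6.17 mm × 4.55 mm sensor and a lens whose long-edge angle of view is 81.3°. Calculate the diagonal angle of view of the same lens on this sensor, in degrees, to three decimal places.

From the long-edge AOV: f = 6.17 / (2·tan(40.65°)) = 6.17 / 1.71724 ≈ 3.5930 mm.
Sensor diagonal = √(6.17² + 4.55²) = √58.7714 ≈ 7.6663 mm.
Diagonal AOV = 2·arctan(7.6663 / (2 × 3.5930)) = 2·arctan(1.06684) ≈ 93.7044°.

93.704°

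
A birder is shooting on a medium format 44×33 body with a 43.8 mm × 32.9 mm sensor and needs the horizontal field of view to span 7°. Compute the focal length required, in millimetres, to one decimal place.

From α = 2·arctan(w/2f) we get f = w / (2·tan(α/2)).
With w = 43.8 mm and α/2 = 3.5°, tan(α/2) ≈ 0.06116, so f ≈ 43.8 / 0.12233 ≈ 358.0618 mm.

358.1 mm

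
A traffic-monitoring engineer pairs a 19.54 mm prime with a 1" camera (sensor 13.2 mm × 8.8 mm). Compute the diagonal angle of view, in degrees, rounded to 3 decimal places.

Sensor diagonal = √(13.2² + 8.8²) = √251.6800 ≈ 15.8644 mm.
Angle of view α = 2·arctan(d/2f) with d = 15.8644 mm and f = 19.54 mm.
d/2f = 0.40595; arctan(0.40595) ≈ 22.0946°, so α ≈ 44.1891°.

44.189°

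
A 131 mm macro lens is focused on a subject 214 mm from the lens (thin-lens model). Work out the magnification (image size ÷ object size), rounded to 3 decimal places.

1.578×

Thin lens: 1/f = 1/dₒ + 1/dᵢ → 1/dᵢ = 1/131 − 1/214 = 0.0029607 mm⁻¹, so dᵢ ≈ 337.7590 mm.
Magnification m = dᵢ/dₒ = 337.7590/214 ≈ 1.57831.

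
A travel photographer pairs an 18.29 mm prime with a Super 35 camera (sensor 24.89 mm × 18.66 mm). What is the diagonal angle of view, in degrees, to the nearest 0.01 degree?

80.76°

Sensor diagonal = √(24.89² + 18.66²) = √967.7077 ≈ 31.1080 mm.
Angle of view α = 2·arctan(d/2f) with d = 31.1080 mm and f = 18.29 mm.
d/2f = 0.85041; arctan(0.85041) ≈ 40.3782°, so α ≈ 80.7563°.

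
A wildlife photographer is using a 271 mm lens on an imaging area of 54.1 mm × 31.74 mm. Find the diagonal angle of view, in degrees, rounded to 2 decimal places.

13.20°

Sensor diagonal = √(54.1² + 31.74²) = √3934.2376 ≈ 62.7235 mm.
Angle of view α = 2·arctan(d/2f) with d = 62.7235 mm and f = 271 mm.
d/2f = 0.11573; arctan(0.11573) ≈ 6.6012°, so α ≈ 13.2025°.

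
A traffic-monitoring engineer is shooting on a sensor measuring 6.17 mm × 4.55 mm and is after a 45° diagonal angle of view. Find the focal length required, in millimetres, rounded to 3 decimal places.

Sensor diagonal = √(6.17² + 4.55²) = √58.7714 ≈ 7.6663 mm.
From α = 2·arctan(d/2f) we get f = d / (2·tan(α/2)).
With d = 7.6663 mm and α/2 = 22.5°, tan(α/2) ≈ 0.41421, so f ≈ 7.6663 / 0.82843 ≈ 9.2540 mm.

9.254 mm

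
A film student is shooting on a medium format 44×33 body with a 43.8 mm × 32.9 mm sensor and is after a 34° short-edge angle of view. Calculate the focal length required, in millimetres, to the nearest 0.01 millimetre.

From α = 2·arctan(h/2f) we get f = h / (2·tan(α/2)).
With h = 32.9 mm and α/2 = 17°, tan(α/2) ≈ 0.30573, so f ≈ 32.9 / 0.61146 ≈ 53.8055 mm.

53.81 mm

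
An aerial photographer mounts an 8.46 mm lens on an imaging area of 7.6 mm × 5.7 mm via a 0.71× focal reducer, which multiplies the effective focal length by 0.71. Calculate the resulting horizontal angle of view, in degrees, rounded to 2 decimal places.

64.64°

Effective focal length f = 8.46 × 0.71 = 6.0066 mm.
α = 2·arctan(7.6 / (2 × 6.0066)) = 2·arctan(0.63264) ≈ 64.6380°.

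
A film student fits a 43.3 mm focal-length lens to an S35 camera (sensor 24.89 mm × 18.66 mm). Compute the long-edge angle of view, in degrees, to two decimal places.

Angle of view α = 2·arctan(w/2f) with w = 24.89 mm and f = 43.3 mm.
w/2f = 0.28741; arctan(0.28741) ≈ 16.0354°, so α ≈ 32.0707°.

32.07°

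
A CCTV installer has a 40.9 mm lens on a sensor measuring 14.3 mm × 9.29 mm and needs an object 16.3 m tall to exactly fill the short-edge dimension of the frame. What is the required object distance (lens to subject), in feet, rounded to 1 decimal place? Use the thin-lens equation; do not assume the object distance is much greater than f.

W: 16.3 m = 16300 mm.
Magnification m = h/W = dᵢ/dₒ; combined with 1/f = 1/dₒ + 1/dᵢ this gives dₒ = f·(1 + W/h).
dₒ = 40.9 mm × (1 + 16300/9.29) = 40.9 × 1755.5748 ≈ 71803.010 mm = 71803.010/304.8 ft = 235.574 ft.

235.6 ft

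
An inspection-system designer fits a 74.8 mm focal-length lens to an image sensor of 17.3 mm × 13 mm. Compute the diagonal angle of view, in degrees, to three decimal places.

16.462°

Sensor diagonal = √(17.3² + 13²) = √468.2900 ≈ 21.6400 mm.
Angle of view α = 2·arctan(d/2f) with d = 21.6400 mm and f = 74.8 mm.
d/2f = 0.14465; arctan(0.14465) ≈ 8.2309°, so α ≈ 16.4618°.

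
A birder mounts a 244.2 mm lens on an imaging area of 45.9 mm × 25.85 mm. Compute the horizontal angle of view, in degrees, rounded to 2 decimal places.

Angle of view α = 2·arctan(w/2f) with w = 45.9 mm and f = 244.2 mm.
w/2f = 0.09398; arctan(0.09398) ≈ 5.3689°, so α ≈ 10.7378°.

10.74°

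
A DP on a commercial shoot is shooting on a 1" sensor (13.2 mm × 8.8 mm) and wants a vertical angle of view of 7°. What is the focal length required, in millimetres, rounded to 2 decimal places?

71.94 mm

From α = 2·arctan(h/2f) we get f = h / (2·tan(α/2)).
With h = 8.8 mm and α/2 = 3.5°, tan(α/2) ≈ 0.06116, so f ≈ 8.8 / 0.12233 ≈ 71.9394 mm.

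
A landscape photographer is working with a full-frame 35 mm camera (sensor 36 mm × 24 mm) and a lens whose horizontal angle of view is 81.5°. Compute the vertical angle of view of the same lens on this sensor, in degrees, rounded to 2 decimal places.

59.75°

From the horizontal AOV: f = 36 / (2·tan(40.75°)) = 36 / 1.72331 ≈ 20.8900 mm.
Vertical AOV = 2·arctan(24 / (2 × 20.8900)) = 2·arctan(0.57444) ≈ 59.7493°.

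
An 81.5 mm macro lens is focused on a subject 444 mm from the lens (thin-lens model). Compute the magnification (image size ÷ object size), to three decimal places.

0.225×

Thin lens: 1/f = 1/dₒ + 1/dᵢ → 1/dᵢ = 1/81.5 − 1/444 = 0.0100177 mm⁻¹, so dᵢ ≈ 99.8234 mm.
Magnification m = dᵢ/dₒ = 99.8234/444 ≈ 0.22483.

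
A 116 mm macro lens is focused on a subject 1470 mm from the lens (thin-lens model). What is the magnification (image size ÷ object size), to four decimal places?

0.0857×

Thin lens: 1/f = 1/dₒ + 1/dᵢ → 1/dᵢ = 1/116 − 1/1470 = 0.0079404 mm⁻¹, so dᵢ ≈ 125.9380 mm.
Magnification m = dᵢ/dₒ = 125.9380/1470 ≈ 0.08567.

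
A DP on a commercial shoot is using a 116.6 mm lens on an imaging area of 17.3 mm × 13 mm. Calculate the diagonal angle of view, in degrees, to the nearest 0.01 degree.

Sensor diagonal = √(17.3² + 13²) = √468.2900 ≈ 21.6400 mm.
Angle of view α = 2·arctan(d/2f) with d = 21.6400 mm and f = 116.6 mm.
d/2f = 0.09280; arctan(0.09280) ≈ 5.3016°, so α ≈ 10.6033°.

10.60°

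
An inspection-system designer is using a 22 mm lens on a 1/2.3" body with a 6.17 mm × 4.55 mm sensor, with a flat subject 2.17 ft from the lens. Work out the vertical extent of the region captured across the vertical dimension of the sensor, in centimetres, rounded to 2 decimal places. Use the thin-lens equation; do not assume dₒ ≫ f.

dₒ: 2.17 ft × 304.8 mm/ft = 661.42 mm.
Similar triangles through the lens centre give W/dₒ = h/dᵢ; with 1/f = 1/dₒ + 1/dᵢ this gives W = h·(dₒ − f)/f.
W = 4.55 mm × (661.416 − 22) / 22 = 4.55 × 29.0644 ≈ 132.243 mm = 13.2243 cm.

13.22 cm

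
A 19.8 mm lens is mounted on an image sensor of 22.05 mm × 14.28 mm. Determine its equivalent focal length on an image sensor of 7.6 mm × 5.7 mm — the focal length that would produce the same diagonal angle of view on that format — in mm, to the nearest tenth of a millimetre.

7.2 mm

Sensor diagonal = √(22.05² + 14.28²) = √690.1209 ≈ 26.2702 mm.
Sensor diagonal = √(7.6² + 5.7²) = √90.2500 ≈ 9.5000 mm.
Equal angle of view means equal diagonal/f ratio, so f₂ = f₁ · (diagonal₂/diagonal₁) = 19.8 × 9.5000/26.2702.
f₂ = 19.8 × 0.36163 ≈ 7.160 mm.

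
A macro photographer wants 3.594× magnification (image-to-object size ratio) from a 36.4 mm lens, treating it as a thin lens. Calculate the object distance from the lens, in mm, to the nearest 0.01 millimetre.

46.53 mm

With m = dᵢ/dₒ and 1/f = 1/dₒ + 1/dᵢ, substituting dᵢ = m·dₒ gives 1/f = (1 + 1/m)/dₒ, hence dₒ = f·(1 + 1/m).
dₒ = 36.4 × (1 + 1/3.594) = 36.4 × 1.27824 ≈ 46.528 mm.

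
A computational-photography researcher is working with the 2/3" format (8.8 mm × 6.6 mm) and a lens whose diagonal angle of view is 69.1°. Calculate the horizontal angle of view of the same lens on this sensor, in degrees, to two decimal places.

Sensor diagonal = √(8.8² + 6.6²) = √121.0000 ≈ 11.0000 mm.
From the diagonal AOV: f = 11.0000 / (2·tan(34.55°)) = 11.0000 / 1.37713 ≈ 7.9876 mm.
Horizontal AOV = 2·arctan(8.8 / (2 × 7.9876)) = 2·arctan(0.55085) ≈ 57.6966°.

57.70°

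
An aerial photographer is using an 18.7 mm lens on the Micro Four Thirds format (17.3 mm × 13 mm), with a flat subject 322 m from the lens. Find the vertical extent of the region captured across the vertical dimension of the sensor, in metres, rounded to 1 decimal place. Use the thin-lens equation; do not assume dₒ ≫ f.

dₒ: 322 m = 322000 mm.
Similar triangles through the lens centre give W/dₒ = h/dᵢ; with 1/f = 1/dₒ + 1/dᵢ this gives W = h·(dₒ − f)/f.
W = 13 mm × (322000 − 18.7) / 18.7 = 13 × 17218.2513 ≈ 223837.267 mm = 223.837 m.

223.8 m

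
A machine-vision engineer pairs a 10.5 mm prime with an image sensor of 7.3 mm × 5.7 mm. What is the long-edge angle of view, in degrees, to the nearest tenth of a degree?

Angle of view α = 2·arctan(w/2f) with w = 7.3 mm and f = 10.5 mm.
w/2f = 0.34762; arctan(0.34762) ≈ 19.1684°, so α ≈ 38.3369°.

38.3°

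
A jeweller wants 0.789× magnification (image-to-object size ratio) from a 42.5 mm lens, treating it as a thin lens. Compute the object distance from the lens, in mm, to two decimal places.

96.37 mm

With m = dᵢ/dₒ and 1/f = 1/dₒ + 1/dᵢ, substituting dᵢ = m·dₒ gives 1/f = (1 + 1/m)/dₒ, hence dₒ = f·(1 + 1/m).
dₒ = 42.5 × (1 + 1/0.789) = 42.5 × 2.26743 ≈ 96.366 mm.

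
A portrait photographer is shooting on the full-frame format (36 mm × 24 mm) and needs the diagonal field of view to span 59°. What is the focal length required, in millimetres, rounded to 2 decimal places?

Sensor diagonal = √(36² + 24²) = √1872.0000 ≈ 43.2666 mm.
From α = 2·arctan(d/2f) we get f = d / (2·tan(α/2)).
With d = 43.2666 mm and α/2 = 29.5°, tan(α/2) ≈ 0.56577, so f ≈ 43.2666 / 1.13155 ≈ 38.2367 mm.

38.24 mm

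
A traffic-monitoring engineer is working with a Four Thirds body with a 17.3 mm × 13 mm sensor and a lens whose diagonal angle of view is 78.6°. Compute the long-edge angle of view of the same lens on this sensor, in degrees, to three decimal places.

Sensor diagonal = √(17.3² + 13²) = √468.2900 ≈ 21.6400 mm.
From the diagonal AOV: f = 21.6400 / (2·tan(39.3°)) = 21.6400 / 1.63698 ≈ 13.2195 mm.
Long-edge AOV = 2·arctan(17.3 / (2 × 13.2195)) = 2·arctan(0.65434) ≈ 66.3965°.

66.397°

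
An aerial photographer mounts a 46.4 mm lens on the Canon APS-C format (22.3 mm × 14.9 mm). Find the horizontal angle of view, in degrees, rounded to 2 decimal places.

27.02°

Angle of view α = 2·arctan(w/2f) with w = 22.3 mm and f = 46.4 mm.
w/2f = 0.24030; arctan(0.24030) ≈ 13.5121°, so α ≈ 27.0242°.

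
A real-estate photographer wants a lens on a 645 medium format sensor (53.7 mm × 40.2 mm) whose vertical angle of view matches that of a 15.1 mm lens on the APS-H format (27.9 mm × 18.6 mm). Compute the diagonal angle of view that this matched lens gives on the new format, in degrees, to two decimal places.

Equal vertical AOV ⇒ f₂ = f₁ · 40.2/18.6 = 15.1 × 2.16129 ≈ 32.6355 mm.
Sensor diagonal = √(53.7² + 40.2²) = √4499.7300 ≈ 67.0800 mm.
Diagonal AOV on the new format = 2·arctan(67.0800 / (2 × 32.6355)) = 2·arctan(1.02772) ≈ 91.5662°.

91.57°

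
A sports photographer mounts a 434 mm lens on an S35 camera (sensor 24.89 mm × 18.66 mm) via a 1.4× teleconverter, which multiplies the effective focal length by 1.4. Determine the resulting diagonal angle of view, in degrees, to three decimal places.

Effective focal length f = 434 × 1.4 = 607.6 mm.
Sensor diagonal = √(24.89² + 18.66²) = √967.7077 ≈ 31.1080 mm.
α = 2·arctan(31.108 / (2 × 607.6)) = 2·arctan(0.02560) ≈ 2.9328°.

2.933°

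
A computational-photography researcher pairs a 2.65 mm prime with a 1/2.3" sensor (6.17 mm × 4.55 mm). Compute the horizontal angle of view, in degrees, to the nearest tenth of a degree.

Angle of view α = 2·arctan(w/2f) with w = 6.17 mm and f = 2.65 mm.
w/2f = 1.16415; arctan(1.16415) ≈ 49.3376°, so α ≈ 98.6752°.

98.7°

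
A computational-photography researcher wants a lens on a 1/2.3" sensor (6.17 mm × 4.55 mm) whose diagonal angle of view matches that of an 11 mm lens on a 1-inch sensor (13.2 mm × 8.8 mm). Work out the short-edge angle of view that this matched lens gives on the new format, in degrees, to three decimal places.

46.341°

Sensor diagonal = √(13.2² + 8.8²) = √251.6800 ≈ 15.8644 mm.
Sensor diagonal = √(6.17² + 4.55²) = √58.7714 ≈ 7.6663 mm.
Equal diagonal AOV ⇒ f₂ = f₁ · 7.6663/15.8644 = 11 × 0.48324 ≈ 5.3156 mm.
Short-edge AOV on the new format = 2·arctan(4.55 / (2 × 5.3156)) = 2·arctan(0.42799) ≈ 46.3405°.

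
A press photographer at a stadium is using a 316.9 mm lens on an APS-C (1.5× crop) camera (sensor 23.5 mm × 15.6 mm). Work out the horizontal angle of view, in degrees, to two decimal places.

Angle of view α = 2·arctan(w/2f) with w = 23.5 mm and f = 316.9 mm.
w/2f = 0.03708; arctan(0.03708) ≈ 2.1234°, so α ≈ 4.2469°.

4.25°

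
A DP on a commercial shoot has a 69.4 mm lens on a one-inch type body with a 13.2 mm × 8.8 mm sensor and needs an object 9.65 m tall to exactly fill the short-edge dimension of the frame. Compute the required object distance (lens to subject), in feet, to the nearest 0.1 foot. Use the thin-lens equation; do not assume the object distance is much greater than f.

W: 9.65 m = 9650 mm.
Magnification m = h/W = dᵢ/dₒ; combined with 1/f = 1/dₒ + 1/dᵢ this gives dₒ = f·(1 + W/h).
dₒ = 69.4 mm × (1 + 9650/8.8) = 69.4 × 1097.5909 ≈ 76172.809 mm = 76172.809/304.8 ft = 249.911 ft.

249.9 ft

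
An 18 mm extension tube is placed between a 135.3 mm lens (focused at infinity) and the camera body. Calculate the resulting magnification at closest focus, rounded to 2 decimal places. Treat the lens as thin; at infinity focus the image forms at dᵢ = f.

The tube moves the image plane from f to f + e, so dᵢ = 135.3 + 18 = 153.3 mm. Focus is achieved when 1/f = 1/dₒ + 1/dᵢ, giving dₒ = 1/(1/f − 1/(f+e)).
Magnification m = dᵢ/dₒ = (f+e)·(1/f − 1/(f+e)) = e/f = 18/135.3 ≈ 0.1330.

0.13×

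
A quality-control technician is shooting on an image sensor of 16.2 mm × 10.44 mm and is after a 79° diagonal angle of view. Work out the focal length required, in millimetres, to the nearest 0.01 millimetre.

Sensor diagonal = √(16.2² + 10.44²) = √371.4336 ≈ 19.2726 mm.
From α = 2·arctan(d/2f) we get f = d / (2·tan(α/2)).
With d = 19.2726 mm and α/2 = 39.5°, tan(α/2) ≈ 0.82434, so f ≈ 19.2726 / 1.64867 ≈ 11.6898 mm.

11.69 mm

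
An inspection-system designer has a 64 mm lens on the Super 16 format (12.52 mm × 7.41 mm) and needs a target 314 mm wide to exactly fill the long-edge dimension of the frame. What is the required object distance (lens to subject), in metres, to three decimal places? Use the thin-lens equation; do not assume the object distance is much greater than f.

Magnification m = w/W = dᵢ/dₒ; combined with 1/f = 1/dₒ + 1/dᵢ this gives dₒ = f·(1 + W/w).
dₒ = 64 mm × (1 + 314/12.52) = 64 × 26.0799 ≈ 1669.112 mm = 1.66911 m.

1.669 m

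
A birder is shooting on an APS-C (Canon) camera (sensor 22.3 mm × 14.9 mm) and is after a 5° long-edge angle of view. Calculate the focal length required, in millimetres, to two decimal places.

255.38 mm

From α = 2·arctan(w/2f) we get f = w / (2·tan(α/2)).
With w = 22.3 mm and α/2 = 2.5°, tan(α/2) ≈ 0.04366, so f ≈ 22.3 / 0.08732 ≈ 255.3770 mm.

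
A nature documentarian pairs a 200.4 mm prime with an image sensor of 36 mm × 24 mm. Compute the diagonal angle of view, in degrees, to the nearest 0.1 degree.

Sensor diagonal = √(36² + 24²) = √1872.0000 ≈ 43.2666 mm.
Angle of view α = 2·arctan(d/2f) with d = 43.2666 mm and f = 200.4 mm.
d/2f = 0.10795; arctan(0.10795) ≈ 6.1613°, so α ≈ 12.3225°.

12.3°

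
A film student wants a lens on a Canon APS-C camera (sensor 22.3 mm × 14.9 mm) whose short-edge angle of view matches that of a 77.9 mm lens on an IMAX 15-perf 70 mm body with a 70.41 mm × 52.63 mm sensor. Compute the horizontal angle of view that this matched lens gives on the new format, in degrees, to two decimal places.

Equal short-edge AOV ⇒ f₂ = f₁ · 14.9/52.63 = 77.9 × 0.28311 ≈ 22.0542 mm.
Horizontal AOV on the new format = 2·arctan(22.3 / (2 × 22.0542)) = 2·arctan(0.50557) ≈ 53.6399°.

53.64°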